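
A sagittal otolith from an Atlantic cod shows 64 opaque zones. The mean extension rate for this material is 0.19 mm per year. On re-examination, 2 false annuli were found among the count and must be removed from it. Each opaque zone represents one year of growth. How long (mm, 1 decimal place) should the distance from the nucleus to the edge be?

11.8 mm

True opaque zone count = 64 − 2 = 62.
62 years at 0.19 mm/year gives 0.19 × 62 = 11.8 mm.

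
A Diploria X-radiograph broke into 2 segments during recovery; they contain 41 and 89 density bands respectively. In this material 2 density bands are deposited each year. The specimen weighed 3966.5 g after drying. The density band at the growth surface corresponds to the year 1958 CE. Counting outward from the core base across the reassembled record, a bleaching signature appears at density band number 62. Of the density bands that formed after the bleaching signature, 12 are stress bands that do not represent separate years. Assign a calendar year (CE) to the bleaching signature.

Total density bands = 41 + 89 = 130.
Between density band 62 and the growth surface there are 130 − 62 = 68 density bands.
Excluding 12 false density bands: 68 − 12 = 56.
56 density bands at 2 per year is 56 / 2 = 28 years.
1958 − 28 = 1930 CE.

1930 CE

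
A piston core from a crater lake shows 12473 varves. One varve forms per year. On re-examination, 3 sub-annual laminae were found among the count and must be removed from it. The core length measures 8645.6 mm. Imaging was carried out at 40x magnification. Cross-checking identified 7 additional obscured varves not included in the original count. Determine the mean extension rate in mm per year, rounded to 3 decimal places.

True varve count = 12473 − 3 + 7 = 12477.
Extension rate ≈ 8645.6 / 12477 = 0.693 mm per year.

0.693 mm per year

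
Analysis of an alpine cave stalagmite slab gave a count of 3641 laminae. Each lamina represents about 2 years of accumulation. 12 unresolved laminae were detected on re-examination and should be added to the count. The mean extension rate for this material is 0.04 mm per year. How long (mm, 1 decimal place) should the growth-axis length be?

292.2 mm

Correcting the raw count gives 3641 + 12 = 3653 true laminae.
3653 laminae at 2 years each span 3653 × 2 = 7306 years.
7306 years at 0.04 mm/year gives 0.04 × 7306 = 292.2 mm.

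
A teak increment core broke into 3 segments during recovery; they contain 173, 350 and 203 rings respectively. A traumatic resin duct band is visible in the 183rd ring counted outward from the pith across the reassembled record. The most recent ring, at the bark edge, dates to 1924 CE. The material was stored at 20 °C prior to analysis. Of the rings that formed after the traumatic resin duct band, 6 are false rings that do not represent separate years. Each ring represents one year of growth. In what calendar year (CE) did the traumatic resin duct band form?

Total rings = 173 + 350 + 203 = 726.
The traumatic resin duct band sits at ring 183 from the pith, so 726 − 183 = 543 rings formed after it.
Removing the 6 false rings leaves 543 − 6 = 537 true rings beyond the traumatic resin duct band.
The ring at the bark edge is 1924 CE, so the traumatic resin duct band dates to 1924 − 537 = 1387 CE.

1387 CE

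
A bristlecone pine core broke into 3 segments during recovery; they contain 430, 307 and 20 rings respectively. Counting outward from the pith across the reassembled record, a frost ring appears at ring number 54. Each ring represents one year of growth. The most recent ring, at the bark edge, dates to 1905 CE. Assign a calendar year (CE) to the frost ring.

Total rings = 430 + 307 + 20 = 757.
Between ring 54 and the bark edge there are 757 − 54 = 703 rings.
The ring at the bark edge is 1905 CE, so the frost ring dates to 1905 − 703 = 1202 CE.

1202 CE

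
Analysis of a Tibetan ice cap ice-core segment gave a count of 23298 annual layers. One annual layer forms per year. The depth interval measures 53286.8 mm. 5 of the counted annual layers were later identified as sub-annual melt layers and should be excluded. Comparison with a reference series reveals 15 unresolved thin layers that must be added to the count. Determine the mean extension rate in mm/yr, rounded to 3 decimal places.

Correcting the raw count gives 23298 − 5 + 15 = 23308 true annual layers.
Mean rate = 53286.8 mm / 23308 years ≈ 2.286 mm/yr.

2.286 mm/yr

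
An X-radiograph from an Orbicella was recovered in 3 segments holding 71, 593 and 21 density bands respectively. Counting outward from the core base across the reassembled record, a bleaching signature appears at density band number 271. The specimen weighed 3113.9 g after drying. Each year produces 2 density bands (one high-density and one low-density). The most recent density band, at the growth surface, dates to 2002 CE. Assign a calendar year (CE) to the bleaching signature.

1795 CE

Total density bands = 71 + 593 + 21 = 685.
The bleaching signature sits at density band 271 from the core base, so 685 − 271 = 414 density bands formed after it.
414 density bands at 2 per year is 414 / 2 = 207 years.
Counting back 207 years from 2002 CE places the bleaching signature in 2002 − 207 = 1795 CE.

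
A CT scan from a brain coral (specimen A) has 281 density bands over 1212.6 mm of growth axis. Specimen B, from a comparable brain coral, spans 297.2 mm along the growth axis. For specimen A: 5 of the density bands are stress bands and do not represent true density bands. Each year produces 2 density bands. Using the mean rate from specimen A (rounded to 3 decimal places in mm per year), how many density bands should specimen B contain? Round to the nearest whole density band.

68 density bands

Specimen A: after corrections the count is 281 − 5 = 276 density bands.
Specimen A: dividing by 2 density bands per year: 276 / 2 = 138 years.
A: 1212.6 mm over 138 years gives 1212.6 / 138 ≈ 8.787 mm/yr.
Specimen B: 297.2 mm / 8.787 mm per year = 33.82 years; at 2 density bands per year that is 33.82 × 2 ≈ 68 density bands.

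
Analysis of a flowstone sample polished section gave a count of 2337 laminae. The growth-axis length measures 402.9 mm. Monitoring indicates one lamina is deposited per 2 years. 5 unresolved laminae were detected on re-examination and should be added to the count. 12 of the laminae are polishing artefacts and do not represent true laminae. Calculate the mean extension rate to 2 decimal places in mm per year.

Correcting the raw count gives 2337 − 12 + 5 = 2330 true laminae.
2330 laminae at 2 years each span 2330 × 2 = 4660 years.
Mean rate = 402.9 mm / 4660 years ≈ 0.09 mm per year.

0.09 mm per year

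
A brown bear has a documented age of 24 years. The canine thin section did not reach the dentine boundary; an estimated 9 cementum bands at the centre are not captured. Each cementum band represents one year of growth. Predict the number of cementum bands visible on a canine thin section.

At one cementum band per year, 24 years correspond to 24 cementum bands.
Subtracting the 9 cementum bands not captured gives 24 − 9 = 15 cementum bands in the record.

15 cementum bands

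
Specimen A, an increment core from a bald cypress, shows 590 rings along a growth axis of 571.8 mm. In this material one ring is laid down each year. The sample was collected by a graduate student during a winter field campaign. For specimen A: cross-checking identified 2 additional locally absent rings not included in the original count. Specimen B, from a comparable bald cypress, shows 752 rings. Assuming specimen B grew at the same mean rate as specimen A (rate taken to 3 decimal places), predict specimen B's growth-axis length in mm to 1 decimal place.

726.4 mm

Specimen A: after corrections the count is 590 + 2 = 592 rings.
A: 571.8 mm over 592 years gives 571.8 / 592 ≈ 0.966 mm/yr.
Length of B = 0.966 × 752 = 726.4 mm.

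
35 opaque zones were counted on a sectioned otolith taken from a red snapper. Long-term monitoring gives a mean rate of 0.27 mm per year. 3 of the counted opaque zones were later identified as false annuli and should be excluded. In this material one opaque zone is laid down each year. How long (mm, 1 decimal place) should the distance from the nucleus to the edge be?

8.6 mm

Adjusted count: 35 − 3 = 32 opaque zones.
Predicted length = 0.27 mm/year × 32 years = 8.6 mm.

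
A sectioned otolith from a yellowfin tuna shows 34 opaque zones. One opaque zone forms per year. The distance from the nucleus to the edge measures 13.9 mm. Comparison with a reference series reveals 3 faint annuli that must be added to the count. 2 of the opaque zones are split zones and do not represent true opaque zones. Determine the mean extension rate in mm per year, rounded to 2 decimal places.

Adjusted count: 34 − 2 + 3 = 35 opaque zones.
Mean rate = 13.9 mm / 35 years ≈ 0.40 mm per year.

0.40 mm per year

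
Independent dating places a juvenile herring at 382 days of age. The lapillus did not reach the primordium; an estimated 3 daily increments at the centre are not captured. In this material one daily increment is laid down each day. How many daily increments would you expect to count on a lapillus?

379 daily increments

Expected daily increments over 382 days: 382.
382 − 3 missed = 379 daily increments expected in the prepared section.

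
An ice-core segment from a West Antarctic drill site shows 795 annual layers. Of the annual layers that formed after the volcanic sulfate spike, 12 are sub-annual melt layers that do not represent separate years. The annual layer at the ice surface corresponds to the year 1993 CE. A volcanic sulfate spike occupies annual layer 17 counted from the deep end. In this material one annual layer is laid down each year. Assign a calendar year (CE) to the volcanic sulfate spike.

1227 CE

795 − 17 = 778 annual layers lie beyond the volcanic sulfate spike toward the ice surface.
Excluding 12 false annual layers: 778 − 12 = 766.
The annual layer at the ice surface is 1993 CE, so the volcanic sulfate spike dates to 1993 − 766 = 1227 CE.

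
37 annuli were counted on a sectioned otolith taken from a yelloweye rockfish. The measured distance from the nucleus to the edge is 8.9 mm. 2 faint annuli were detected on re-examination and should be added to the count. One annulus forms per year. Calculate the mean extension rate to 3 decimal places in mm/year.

0.228 mm/year

Adjusted count: 37 + 2 = 39 annuli.
Extension rate ≈ 8.9 / 39 = 0.228 mm/year.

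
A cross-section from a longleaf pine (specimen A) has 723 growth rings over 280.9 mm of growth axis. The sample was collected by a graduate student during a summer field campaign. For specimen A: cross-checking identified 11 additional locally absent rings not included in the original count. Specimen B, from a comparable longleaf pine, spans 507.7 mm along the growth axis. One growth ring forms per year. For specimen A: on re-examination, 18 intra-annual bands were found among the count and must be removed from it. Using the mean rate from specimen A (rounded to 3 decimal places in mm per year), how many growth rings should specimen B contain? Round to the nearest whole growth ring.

1295 growth rings

Specimen A: true growth ring count = 723 − 18 + 11 = 716.
A: Mean rate = 280.9 mm / 716 years ≈ 0.392 mm/year.
B spans 507.7 / 0.392 = 1295.15 years ≈ 1295 growth rings.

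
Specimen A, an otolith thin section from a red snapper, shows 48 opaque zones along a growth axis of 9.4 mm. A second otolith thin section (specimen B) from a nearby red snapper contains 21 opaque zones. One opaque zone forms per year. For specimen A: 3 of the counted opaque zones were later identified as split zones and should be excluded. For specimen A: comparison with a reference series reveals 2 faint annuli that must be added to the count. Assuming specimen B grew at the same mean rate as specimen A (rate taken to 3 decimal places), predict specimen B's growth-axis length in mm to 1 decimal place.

4.2 mm

Specimen A: adjusted count: 48 − 3 + 2 = 47 opaque zones.
A: 9.4 mm over 47 years gives 9.4 / 47 ≈ 0.200 mm per year.
For B, 0.200 mm/year × 21 years = 4.2 mm.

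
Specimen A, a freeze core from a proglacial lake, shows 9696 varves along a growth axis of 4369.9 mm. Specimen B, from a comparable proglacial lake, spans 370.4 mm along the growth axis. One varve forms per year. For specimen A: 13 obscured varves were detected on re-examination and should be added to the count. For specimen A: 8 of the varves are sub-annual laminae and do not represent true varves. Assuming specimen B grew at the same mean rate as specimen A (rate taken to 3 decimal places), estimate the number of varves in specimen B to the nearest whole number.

Specimen A: correcting the raw count gives 9696 − 8 + 13 = 9701 true varves.
A: Extension rate ≈ 4369.9 / 9701 = 0.450 mm/yr.
Specimen B: 370.4 mm / 0.450 mm per year = 823.11 years ≈ 823 varves.

823 varves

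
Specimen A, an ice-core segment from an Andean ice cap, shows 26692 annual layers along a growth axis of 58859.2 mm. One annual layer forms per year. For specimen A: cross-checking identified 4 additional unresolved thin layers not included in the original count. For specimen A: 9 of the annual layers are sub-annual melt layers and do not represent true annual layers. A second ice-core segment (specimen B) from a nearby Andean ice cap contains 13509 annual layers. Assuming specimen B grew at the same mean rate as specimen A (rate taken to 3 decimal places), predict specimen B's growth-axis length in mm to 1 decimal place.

29800.9 mm

Specimen A: adjusted count: 26692 − 9 + 4 = 26687 annual layers.
A: Mean rate = 58859.2 mm / 26687 years ≈ 2.206 mm per year.
For B, 2.206 mm/year × 13509 years = 29800.9 mm.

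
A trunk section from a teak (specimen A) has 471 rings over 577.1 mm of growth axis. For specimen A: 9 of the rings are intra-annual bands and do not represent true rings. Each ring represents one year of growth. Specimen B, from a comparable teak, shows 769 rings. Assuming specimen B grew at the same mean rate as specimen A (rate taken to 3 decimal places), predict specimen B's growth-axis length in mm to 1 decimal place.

Specimen A: after corrections the count is 471 − 9 = 462 rings.
A: 577.1 mm over 462 years gives 577.1 / 462 ≈ 1.249 mm/yr.
B's length ≈ 1.249 × 769 = 960.5 mm.

960.5 mm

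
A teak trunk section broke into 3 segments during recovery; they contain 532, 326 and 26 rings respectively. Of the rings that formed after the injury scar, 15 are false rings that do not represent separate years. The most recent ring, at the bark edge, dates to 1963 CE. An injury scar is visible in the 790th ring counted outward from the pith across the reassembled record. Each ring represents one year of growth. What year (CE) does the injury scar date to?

Total rings = 532 + 326 + 26 = 884.
884 − 790 = 94 rings lie beyond the injury scar toward the bark edge.
Removing the 15 false rings leaves 94 − 15 = 79 true rings beyond the injury scar.
1963 − 79 = 1884 CE.

1884 CE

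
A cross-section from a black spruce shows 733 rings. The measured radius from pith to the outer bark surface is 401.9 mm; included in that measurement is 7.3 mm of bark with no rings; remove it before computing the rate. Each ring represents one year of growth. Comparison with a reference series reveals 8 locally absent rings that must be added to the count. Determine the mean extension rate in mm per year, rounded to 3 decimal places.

0.533 mm per year

Correcting the raw count gives 733 + 8 = 741 true rings.
The growth record spans 401.9 − 7.3 = 394.6 mm.
Extension rate ≈ 394.6 / 741 = 0.533 mm per year.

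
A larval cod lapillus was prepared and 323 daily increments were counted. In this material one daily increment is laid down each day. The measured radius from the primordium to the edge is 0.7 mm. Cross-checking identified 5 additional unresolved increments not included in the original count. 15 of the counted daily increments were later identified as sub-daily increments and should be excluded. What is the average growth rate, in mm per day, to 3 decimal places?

0.002 mm per day

After corrections the count is 323 − 15 + 5 = 313 daily increments.
Extension rate ≈ 0.7 / 313 = 0.002 mm per day.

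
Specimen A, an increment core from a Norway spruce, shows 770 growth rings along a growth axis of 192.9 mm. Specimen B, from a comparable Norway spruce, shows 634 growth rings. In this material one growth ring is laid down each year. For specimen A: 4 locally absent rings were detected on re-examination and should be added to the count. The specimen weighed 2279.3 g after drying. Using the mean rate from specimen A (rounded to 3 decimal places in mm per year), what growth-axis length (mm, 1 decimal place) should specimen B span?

Specimen A: true growth ring count = 770 + 4 = 774.
A: Mean rate = 192.9 mm / 774 years ≈ 0.249 mm/year.
Length of B = 0.249 × 634 = 157.9 mm.

157.9 mm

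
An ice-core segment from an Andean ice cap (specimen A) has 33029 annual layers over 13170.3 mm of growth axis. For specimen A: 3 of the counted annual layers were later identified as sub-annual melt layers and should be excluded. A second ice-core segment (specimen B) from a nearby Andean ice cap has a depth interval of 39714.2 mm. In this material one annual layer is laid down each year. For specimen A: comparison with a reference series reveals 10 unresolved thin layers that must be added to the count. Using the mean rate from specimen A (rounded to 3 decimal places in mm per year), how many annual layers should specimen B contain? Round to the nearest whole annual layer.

99534 annual layers

Specimen A: adjusted count: 33029 − 3 + 10 = 33036 annual layers.
A: 13170.3 mm over 33036 years gives 13170.3 / 33036 ≈ 0.399 mm/yr.
For B, 39714.2 / 0.399 = 99534.34 years ≈ 99534 annual layers.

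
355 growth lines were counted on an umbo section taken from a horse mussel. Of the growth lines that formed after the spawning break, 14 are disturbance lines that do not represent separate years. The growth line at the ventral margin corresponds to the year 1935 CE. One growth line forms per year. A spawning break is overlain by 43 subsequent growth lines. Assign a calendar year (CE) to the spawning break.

43 growth lines formed after the spawning break.
43 − 14 false = 29 true growth lines after the spawning break.
1935 − 29 = 1906 CE.

1906 CE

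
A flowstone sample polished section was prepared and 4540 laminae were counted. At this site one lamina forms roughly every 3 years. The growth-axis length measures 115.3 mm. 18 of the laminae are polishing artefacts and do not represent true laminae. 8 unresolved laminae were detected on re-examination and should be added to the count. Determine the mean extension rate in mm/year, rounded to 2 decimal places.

0.01 mm/year

After corrections the count is 4540 − 18 + 8 = 4530 laminae.
4530 laminae at 3 years each span 4530 × 3 = 13590 years.
Extension rate ≈ 115.3 / 13590 = 0.01 mm/year.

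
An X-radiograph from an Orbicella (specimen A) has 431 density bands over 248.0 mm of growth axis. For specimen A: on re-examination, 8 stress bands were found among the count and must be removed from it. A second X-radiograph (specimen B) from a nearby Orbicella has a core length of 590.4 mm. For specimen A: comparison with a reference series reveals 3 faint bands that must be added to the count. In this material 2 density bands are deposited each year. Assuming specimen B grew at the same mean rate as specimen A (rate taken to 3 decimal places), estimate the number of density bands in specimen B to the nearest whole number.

1014 density bands

Specimen A: adjusted count: 431 − 8 + 3 = 426 density bands.
Specimen A: with 2 density bands per year, 426 / 2 = 213 years.
A: Extension rate ≈ 248.0 / 213 = 1.164 mm/yr.
For B, 590.4 / 1.164 = 507.22 years; at 2 density bands per year that is 507.22 × 2 ≈ 1014 density bands.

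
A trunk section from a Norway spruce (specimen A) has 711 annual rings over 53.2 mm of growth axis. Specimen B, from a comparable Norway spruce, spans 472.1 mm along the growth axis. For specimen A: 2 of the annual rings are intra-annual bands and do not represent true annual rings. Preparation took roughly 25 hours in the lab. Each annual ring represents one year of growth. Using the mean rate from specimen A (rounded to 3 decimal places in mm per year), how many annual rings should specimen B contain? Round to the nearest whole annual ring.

6295 annual rings

Specimen A: adjusted count: 711 − 2 = 709 annual rings.
A: Mean rate = 53.2 mm / 709 years ≈ 0.075 mm/yr.
B spans 472.1 / 0.075 = 6294.67 years ≈ 6295 annual rings.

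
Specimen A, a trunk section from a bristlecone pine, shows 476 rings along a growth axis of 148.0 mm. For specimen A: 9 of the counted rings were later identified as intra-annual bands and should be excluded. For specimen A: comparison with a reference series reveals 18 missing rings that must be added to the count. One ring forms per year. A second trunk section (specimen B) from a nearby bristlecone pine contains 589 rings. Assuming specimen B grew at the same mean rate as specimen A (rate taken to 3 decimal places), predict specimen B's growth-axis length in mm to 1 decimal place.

Specimen A: true ring count = 476 − 9 + 18 = 485.
A: Mean rate = 148.0 mm / 485 years ≈ 0.305 mm per year.
B's length ≈ 0.305 × 589 = 179.6 mm.

179.6 mm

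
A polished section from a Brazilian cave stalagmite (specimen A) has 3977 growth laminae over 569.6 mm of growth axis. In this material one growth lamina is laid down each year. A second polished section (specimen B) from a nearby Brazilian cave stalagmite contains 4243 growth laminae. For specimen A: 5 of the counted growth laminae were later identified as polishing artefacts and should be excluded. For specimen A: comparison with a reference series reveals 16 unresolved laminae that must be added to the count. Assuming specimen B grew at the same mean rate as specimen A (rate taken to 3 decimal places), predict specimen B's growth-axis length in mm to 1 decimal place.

Specimen A: correcting the raw count gives 3977 − 5 + 16 = 3988 true growth laminae.
A: Extension rate ≈ 569.6 / 3988 = 0.143 mm per year.
For B, 0.143 mm/year × 4243 years = 606.7 mm.

606.7 mm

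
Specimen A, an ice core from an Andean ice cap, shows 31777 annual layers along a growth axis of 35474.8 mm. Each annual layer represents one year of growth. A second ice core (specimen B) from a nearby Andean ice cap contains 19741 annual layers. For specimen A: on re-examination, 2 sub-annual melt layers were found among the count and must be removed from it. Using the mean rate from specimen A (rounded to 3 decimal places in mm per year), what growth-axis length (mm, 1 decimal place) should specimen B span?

22031.0 mm

Specimen A: true annual layer count = 31777 − 2 = 31775.
A: Mean rate = 35474.8 mm / 31775 years ≈ 1.116 mm/yr.
For B, 1.116 mm/year × 19741 years = 22031.0 mm.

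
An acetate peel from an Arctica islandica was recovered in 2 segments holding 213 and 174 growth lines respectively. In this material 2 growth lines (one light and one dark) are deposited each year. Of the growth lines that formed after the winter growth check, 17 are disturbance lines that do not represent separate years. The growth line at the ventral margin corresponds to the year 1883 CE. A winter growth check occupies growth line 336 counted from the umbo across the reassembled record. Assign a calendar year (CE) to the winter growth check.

Total growth lines = 213 + 174 = 387.
Between growth line 336 and the ventral margin there are 387 − 336 = 51 growth lines.
Excluding 17 false growth lines: 51 − 17 = 34.
Dividing by 2 growth lines per year: 34 / 2 = 17 years.
The growth line at the ventral margin is 1883 CE, so the winter growth check dates to 1883 − 17 = 1866 CE.

1866 CE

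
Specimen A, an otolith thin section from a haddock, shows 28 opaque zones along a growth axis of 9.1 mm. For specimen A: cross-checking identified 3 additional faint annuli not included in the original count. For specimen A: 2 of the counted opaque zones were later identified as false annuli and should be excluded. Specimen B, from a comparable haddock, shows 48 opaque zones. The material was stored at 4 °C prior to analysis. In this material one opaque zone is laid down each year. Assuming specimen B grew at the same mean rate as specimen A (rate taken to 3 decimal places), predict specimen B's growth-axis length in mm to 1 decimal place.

Specimen A: after corrections the count is 28 − 2 + 3 = 29 opaque zones.
A: Extension rate ≈ 9.1 / 29 = 0.314 mm per year.
For B, 0.314 mm/year × 48 years = 15.1 mm.

15.1 mm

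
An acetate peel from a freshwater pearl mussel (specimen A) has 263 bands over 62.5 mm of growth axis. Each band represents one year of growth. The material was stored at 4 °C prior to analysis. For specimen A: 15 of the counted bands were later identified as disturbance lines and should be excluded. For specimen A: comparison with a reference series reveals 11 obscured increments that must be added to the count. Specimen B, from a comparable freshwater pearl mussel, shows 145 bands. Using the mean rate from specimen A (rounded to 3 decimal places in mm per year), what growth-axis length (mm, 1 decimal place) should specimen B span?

Specimen A: after corrections the count is 263 − 15 + 11 = 259 bands.
A: Extension rate ≈ 62.5 / 259 = 0.241 mm per year.
For B, 0.241 mm/year × 145 years = 34.9 mm.

34.9 mm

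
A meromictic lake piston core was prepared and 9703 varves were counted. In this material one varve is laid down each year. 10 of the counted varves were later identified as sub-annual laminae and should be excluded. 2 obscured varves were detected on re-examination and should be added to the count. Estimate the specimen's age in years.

Correcting the raw count gives 9703 − 10 + 2 = 9695 true varves.
At one varve per year, that is 9695 years.

9695 years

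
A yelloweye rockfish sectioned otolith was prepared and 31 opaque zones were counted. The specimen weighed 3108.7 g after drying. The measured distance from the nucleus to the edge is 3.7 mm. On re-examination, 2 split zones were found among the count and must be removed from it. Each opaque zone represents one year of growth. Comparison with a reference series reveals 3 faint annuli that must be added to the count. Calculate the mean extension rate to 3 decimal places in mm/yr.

0.116 mm/yr

Adjusted count: 31 − 2 + 3 = 32 opaque zones.
3.7 mm over 32 years gives 3.7 / 32 ≈ 0.116 mm/yr.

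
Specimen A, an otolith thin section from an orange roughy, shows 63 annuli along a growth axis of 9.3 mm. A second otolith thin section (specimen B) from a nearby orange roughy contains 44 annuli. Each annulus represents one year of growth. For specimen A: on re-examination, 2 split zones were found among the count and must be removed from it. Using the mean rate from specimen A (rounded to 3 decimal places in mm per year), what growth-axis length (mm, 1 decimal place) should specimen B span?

Specimen A: true annulus count = 63 − 2 = 61.
A: Extension rate ≈ 9.3 / 61 = 0.152 mm/year.
For B, 0.152 mm/year × 44 years = 6.7 mm.

6.7 mm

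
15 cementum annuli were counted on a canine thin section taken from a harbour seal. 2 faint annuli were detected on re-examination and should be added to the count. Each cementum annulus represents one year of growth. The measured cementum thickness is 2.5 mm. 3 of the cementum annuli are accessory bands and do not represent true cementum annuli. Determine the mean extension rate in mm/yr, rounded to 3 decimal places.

0.179 mm/yr

Correcting the raw count gives 15 − 3 + 2 = 14 true cementum annuli.
Extension rate ≈ 2.5 / 14 = 0.179 mm/yr.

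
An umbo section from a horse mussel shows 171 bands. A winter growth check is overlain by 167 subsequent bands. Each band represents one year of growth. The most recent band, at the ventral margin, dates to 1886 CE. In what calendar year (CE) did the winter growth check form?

167 bands post-date the winter growth check.
The band at the ventral margin is 1886 CE, so the winter growth check dates to 1886 − 167 = 1719 CE.

1719 CE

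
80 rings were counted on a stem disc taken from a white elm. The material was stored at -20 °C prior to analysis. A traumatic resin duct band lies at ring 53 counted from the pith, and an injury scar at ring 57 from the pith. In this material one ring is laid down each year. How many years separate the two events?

57 − 53 = 4 rings lie between the two events.
One ring per year makes the interval 4 years.

4 years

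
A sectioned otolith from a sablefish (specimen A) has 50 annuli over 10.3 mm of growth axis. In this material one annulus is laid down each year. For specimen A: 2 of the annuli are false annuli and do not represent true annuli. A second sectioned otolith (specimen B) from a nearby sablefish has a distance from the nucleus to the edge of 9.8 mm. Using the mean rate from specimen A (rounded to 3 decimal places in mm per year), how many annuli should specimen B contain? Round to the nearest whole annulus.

Specimen A: adjusted count: 50 − 2 = 48 annuli.
A: Extension rate ≈ 10.3 / 48 = 0.215 mm/yr.
B spans 9.8 / 0.215 = 45.58 years ≈ 46 annuli.

46 annuli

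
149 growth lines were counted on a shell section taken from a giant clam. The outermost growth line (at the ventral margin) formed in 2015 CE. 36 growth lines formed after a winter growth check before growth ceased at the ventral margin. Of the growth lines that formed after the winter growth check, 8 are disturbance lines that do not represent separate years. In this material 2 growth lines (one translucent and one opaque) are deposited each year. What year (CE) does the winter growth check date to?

2001 CE

36 growth lines post-date the winter growth check.
Removing the 8 false growth lines leaves 36 − 8 = 28 true growth lines beyond the winter growth check.
Dividing by 2 growth lines per year: 28 / 2 = 14 years.
Counting back 14 years from 2015 CE places the winter growth check in 2015 − 14 = 2001 CE.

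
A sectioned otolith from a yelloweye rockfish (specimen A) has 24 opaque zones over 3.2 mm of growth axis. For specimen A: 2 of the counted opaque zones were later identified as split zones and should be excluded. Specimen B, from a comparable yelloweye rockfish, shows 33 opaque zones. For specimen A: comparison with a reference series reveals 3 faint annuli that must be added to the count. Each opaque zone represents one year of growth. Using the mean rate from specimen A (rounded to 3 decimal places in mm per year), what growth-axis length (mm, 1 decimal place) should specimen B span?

4.2 mm

Specimen A: after corrections the count is 24 − 2 + 3 = 25 opaque zones.
A: Extension rate ≈ 3.2 / 25 = 0.128 mm/year.
Length of B = 0.128 × 33 = 4.2 mm.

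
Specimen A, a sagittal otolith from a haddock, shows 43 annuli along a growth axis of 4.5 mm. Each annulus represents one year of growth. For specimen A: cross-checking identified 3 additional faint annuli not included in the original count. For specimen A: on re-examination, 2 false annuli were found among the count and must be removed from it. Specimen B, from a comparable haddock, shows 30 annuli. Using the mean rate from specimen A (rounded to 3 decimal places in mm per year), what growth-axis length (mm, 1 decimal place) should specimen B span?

Specimen A: correcting the raw count gives 43 − 2 + 3 = 44 true annuli.
A: 4.5 mm over 44 years gives 4.5 / 44 ≈ 0.102 mm/year.
B's length ≈ 0.102 × 30 = 3.1 mm.

3.1 mm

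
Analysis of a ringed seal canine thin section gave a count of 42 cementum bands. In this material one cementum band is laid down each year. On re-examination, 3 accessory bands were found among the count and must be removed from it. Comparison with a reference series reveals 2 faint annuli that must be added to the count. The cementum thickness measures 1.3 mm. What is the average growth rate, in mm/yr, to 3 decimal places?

Adjusted count: 42 − 3 + 2 = 41 cementum bands.
Mean rate = 1.3 mm / 41 years ≈ 0.032 mm/yr.

0.032 mm/yr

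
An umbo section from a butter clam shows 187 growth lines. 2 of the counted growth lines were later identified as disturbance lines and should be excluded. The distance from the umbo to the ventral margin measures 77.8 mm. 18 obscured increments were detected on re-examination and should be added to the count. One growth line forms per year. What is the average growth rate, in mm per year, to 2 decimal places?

Correcting the raw count gives 187 − 2 + 18 = 203 true growth lines.
Extension rate ≈ 77.8 / 203 = 0.38 mm per year.

0.38 mm per year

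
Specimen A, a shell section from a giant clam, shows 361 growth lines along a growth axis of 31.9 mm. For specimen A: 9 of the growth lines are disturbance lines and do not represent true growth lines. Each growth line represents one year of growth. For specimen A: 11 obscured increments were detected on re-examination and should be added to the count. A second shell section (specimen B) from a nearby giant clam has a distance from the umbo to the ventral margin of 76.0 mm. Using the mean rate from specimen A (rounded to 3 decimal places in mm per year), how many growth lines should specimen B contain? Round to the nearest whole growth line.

Specimen A: correcting the raw count gives 361 − 9 + 11 = 363 true growth lines.
A: 31.9 mm over 363 years gives 31.9 / 363 ≈ 0.088 mm/yr.
For B, 76.0 / 0.088 = 863.64 years ≈ 864 growth lines.

864 growth lines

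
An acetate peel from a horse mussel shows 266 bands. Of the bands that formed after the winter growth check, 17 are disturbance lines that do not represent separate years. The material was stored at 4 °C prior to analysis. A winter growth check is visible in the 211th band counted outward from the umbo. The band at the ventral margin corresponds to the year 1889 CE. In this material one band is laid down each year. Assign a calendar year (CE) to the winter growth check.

1851 CE

The winter growth check sits at band 211 from the umbo, so 266 − 211 = 55 bands formed after it.
55 − 17 false = 38 true bands after the winter growth check.
Counting back 38 years from 1889 CE places the winter growth check in 1889 − 38 = 1851 CE.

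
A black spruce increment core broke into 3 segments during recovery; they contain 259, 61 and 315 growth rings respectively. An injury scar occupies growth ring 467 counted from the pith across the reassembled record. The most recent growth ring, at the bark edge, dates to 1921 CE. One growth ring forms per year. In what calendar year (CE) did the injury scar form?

1753 CE

Total growth rings = 259 + 61 + 315 = 635.
635 − 467 = 168 growth rings lie beyond the injury scar toward the bark edge.
1921 − 168 = 1753 CE.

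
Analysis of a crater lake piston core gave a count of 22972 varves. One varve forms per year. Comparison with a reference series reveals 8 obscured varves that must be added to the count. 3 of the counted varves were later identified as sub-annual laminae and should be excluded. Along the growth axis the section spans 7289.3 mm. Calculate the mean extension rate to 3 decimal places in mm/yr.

After corrections the count is 22972 − 3 + 8 = 22977 varves.
7289.3 mm over 22977 years gives 7289.3 / 22977 ≈ 0.317 mm/yr.

0.317 mm/yr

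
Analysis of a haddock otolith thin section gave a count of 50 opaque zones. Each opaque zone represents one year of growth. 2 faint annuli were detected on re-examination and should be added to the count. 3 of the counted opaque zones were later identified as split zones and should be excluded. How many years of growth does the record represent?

After corrections the count is 50 − 3 + 2 = 49 opaque zones.
With a one-to-one opaque zone periodicity this is 49 years.

49 years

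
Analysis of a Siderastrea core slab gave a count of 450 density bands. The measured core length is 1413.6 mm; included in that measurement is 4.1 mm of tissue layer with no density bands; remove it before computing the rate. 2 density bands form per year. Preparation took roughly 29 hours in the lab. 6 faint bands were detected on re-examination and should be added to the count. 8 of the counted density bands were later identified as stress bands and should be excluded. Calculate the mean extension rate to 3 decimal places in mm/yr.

Correcting the raw count gives 450 − 8 + 6 = 448 true density bands.
With 2 density bands per year, 448 / 2 = 224 years.
Removing the 4.1 mm offcut leaves 1413.6 − 4.1 = 1409.5 mm.
Extension rate ≈ 1409.5 / 224 = 6.292 mm/yr.

6.292 mm/yr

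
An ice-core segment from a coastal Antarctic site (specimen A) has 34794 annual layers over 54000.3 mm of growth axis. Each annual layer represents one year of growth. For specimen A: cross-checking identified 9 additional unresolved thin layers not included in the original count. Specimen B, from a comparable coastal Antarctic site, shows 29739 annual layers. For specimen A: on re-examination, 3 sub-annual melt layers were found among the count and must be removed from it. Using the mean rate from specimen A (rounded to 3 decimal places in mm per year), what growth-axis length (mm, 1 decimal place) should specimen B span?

Specimen A: correcting the raw count gives 34794 − 3 + 9 = 34800 true annual layers.
A: Extension rate ≈ 54000.3 / 34800 = 1.552 mm/year.
Length of B = 1.552 × 29739 = 46154.9 mm.

46154.9 mm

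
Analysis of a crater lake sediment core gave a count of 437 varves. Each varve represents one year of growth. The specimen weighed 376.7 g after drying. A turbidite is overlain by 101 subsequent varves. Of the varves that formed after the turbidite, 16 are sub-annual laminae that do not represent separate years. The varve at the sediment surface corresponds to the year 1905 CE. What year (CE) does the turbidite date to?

101 varves post-date the turbidite.
Excluding 16 false varves: 101 − 16 = 85.
Counting back 85 years from 1905 CE places the turbidite in 1905 − 85 = 1820 CE.

1820 CE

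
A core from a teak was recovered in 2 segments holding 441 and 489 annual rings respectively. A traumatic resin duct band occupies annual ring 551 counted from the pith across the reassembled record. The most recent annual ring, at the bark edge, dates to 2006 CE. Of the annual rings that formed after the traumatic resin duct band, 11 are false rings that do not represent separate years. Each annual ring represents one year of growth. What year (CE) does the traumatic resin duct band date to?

1638 CE

Total annual rings = 441 + 489 = 930.
The traumatic resin duct band sits at annual ring 551 from the pith, so 930 − 551 = 379 annual rings formed after it.
Removing the 11 false annual rings leaves 379 − 11 = 368 true annual rings beyond the traumatic resin duct band.
2006 − 368 = 1638 CE.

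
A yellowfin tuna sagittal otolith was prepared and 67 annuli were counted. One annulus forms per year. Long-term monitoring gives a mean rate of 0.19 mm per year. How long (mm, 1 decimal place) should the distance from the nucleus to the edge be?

12.7 mm

67 years of growth are recorded.
67 years at 0.19 mm/year gives 0.19 × 67 = 12.7 mm.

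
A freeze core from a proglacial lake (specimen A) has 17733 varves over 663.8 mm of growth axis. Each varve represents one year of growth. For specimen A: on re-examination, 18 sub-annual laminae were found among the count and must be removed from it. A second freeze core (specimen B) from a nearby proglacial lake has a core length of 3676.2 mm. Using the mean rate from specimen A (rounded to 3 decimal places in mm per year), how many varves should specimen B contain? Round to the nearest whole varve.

Specimen A: adjusted count: 17733 − 18 = 17715 varves.
A: 663.8 mm over 17715 years gives 663.8 / 17715 ≈ 0.037 mm per year.
For B, 3676.2 / 0.037 = 99356.76 years ≈ 99357 varves.

99357 varves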